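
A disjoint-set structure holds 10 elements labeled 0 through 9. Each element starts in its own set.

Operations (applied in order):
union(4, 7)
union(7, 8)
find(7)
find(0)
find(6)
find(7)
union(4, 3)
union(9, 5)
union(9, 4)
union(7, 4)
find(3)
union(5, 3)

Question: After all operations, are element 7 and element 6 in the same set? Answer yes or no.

Step 1: union(4, 7) -> merged; set of 4 now {4, 7}
Step 2: union(7, 8) -> merged; set of 7 now {4, 7, 8}
Step 3: find(7) -> no change; set of 7 is {4, 7, 8}
Step 4: find(0) -> no change; set of 0 is {0}
Step 5: find(6) -> no change; set of 6 is {6}
Step 6: find(7) -> no change; set of 7 is {4, 7, 8}
Step 7: union(4, 3) -> merged; set of 4 now {3, 4, 7, 8}
Step 8: union(9, 5) -> merged; set of 9 now {5, 9}
Step 9: union(9, 4) -> merged; set of 9 now {3, 4, 5, 7, 8, 9}
Step 10: union(7, 4) -> already same set; set of 7 now {3, 4, 5, 7, 8, 9}
Step 11: find(3) -> no change; set of 3 is {3, 4, 5, 7, 8, 9}
Step 12: union(5, 3) -> already same set; set of 5 now {3, 4, 5, 7, 8, 9}
Set of 7: {3, 4, 5, 7, 8, 9}; 6 is not a member.

Answer: no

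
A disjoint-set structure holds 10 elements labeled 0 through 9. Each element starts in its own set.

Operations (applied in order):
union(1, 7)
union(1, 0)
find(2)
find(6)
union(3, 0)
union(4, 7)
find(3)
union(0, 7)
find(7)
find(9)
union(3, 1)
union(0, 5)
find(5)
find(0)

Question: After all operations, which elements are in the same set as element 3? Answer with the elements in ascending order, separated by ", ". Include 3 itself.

Answer: 0, 1, 3, 4, 5, 7

Derivation:
Step 1: union(1, 7) -> merged; set of 1 now {1, 7}
Step 2: union(1, 0) -> merged; set of 1 now {0, 1, 7}
Step 3: find(2) -> no change; set of 2 is {2}
Step 4: find(6) -> no change; set of 6 is {6}
Step 5: union(3, 0) -> merged; set of 3 now {0, 1, 3, 7}
Step 6: union(4, 7) -> merged; set of 4 now {0, 1, 3, 4, 7}
Step 7: find(3) -> no change; set of 3 is {0, 1, 3, 4, 7}
Step 8: union(0, 7) -> already same set; set of 0 now {0, 1, 3, 4, 7}
Step 9: find(7) -> no change; set of 7 is {0, 1, 3, 4, 7}
Step 10: find(9) -> no change; set of 9 is {9}
Step 11: union(3, 1) -> already same set; set of 3 now {0, 1, 3, 4, 7}
Step 12: union(0, 5) -> merged; set of 0 now {0, 1, 3, 4, 5, 7}
Step 13: find(5) -> no change; set of 5 is {0, 1, 3, 4, 5, 7}
Step 14: find(0) -> no change; set of 0 is {0, 1, 3, 4, 5, 7}
Component of 3: {0, 1, 3, 4, 5, 7}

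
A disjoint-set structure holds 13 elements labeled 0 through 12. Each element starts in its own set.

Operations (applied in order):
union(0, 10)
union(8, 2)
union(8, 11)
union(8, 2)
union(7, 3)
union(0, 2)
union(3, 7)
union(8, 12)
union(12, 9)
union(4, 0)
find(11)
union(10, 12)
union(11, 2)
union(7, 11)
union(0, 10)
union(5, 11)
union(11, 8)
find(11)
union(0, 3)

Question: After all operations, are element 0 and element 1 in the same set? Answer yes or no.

Answer: no

Derivation:
Step 1: union(0, 10) -> merged; set of 0 now {0, 10}
Step 2: union(8, 2) -> merged; set of 8 now {2, 8}
Step 3: union(8, 11) -> merged; set of 8 now {2, 8, 11}
Step 4: union(8, 2) -> already same set; set of 8 now {2, 8, 11}
Step 5: union(7, 3) -> merged; set of 7 now {3, 7}
Step 6: union(0, 2) -> merged; set of 0 now {0, 2, 8, 10, 11}
Step 7: union(3, 7) -> already same set; set of 3 now {3, 7}
Step 8: union(8, 12) -> merged; set of 8 now {0, 2, 8, 10, 11, 12}
Step 9: union(12, 9) -> merged; set of 12 now {0, 2, 8, 9, 10, 11, 12}
Step 10: union(4, 0) -> merged; set of 4 now {0, 2, 4, 8, 9, 10, 11, 12}
Step 11: find(11) -> no change; set of 11 is {0, 2, 4, 8, 9, 10, 11, 12}
Step 12: union(10, 12) -> already same set; set of 10 now {0, 2, 4, 8, 9, 10, 11, 12}
Step 13: union(11, 2) -> already same set; set of 11 now {0, 2, 4, 8, 9, 10, 11, 12}
Step 14: union(7, 11) -> merged; set of 7 now {0, 2, 3, 4, 7, 8, 9, 10, 11, 12}
Step 15: union(0, 10) -> already same set; set of 0 now {0, 2, 3, 4, 7, 8, 9, 10, 11, 12}
Step 16: union(5, 11) -> merged; set of 5 now {0, 2, 3, 4, 5, 7, 8, 9, 10, 11, 12}
Step 17: union(11, 8) -> already same set; set of 11 now {0, 2, 3, 4, 5, 7, 8, 9, 10, 11, 12}
Step 18: find(11) -> no change; set of 11 is {0, 2, 3, 4, 5, 7, 8, 9, 10, 11, 12}
Step 19: union(0, 3) -> already same set; set of 0 now {0, 2, 3, 4, 5, 7, 8, 9, 10, 11, 12}
Set of 0: {0, 2, 3, 4, 5, 7, 8, 9, 10, 11, 12}; 1 is not a member.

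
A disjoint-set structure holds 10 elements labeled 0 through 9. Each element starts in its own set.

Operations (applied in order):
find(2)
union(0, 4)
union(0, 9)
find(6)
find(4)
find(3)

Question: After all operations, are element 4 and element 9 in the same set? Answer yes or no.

Answer: yes

Derivation:
Step 1: find(2) -> no change; set of 2 is {2}
Step 2: union(0, 4) -> merged; set of 0 now {0, 4}
Step 3: union(0, 9) -> merged; set of 0 now {0, 4, 9}
Step 4: find(6) -> no change; set of 6 is {6}
Step 5: find(4) -> no change; set of 4 is {0, 4, 9}
Step 6: find(3) -> no change; set of 3 is {3}
Set of 4: {0, 4, 9}; 9 is a member.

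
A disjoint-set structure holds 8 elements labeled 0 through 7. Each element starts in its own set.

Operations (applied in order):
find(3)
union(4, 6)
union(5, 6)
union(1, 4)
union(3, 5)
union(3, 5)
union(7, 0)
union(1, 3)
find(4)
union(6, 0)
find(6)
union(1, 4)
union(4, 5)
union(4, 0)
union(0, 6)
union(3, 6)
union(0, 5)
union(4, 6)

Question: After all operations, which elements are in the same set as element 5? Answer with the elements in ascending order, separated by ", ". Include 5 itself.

Step 1: find(3) -> no change; set of 3 is {3}
Step 2: union(4, 6) -> merged; set of 4 now {4, 6}
Step 3: union(5, 6) -> merged; set of 5 now {4, 5, 6}
Step 4: union(1, 4) -> merged; set of 1 now {1, 4, 5, 6}
Step 5: union(3, 5) -> merged; set of 3 now {1, 3, 4, 5, 6}
Step 6: union(3, 5) -> already same set; set of 3 now {1, 3, 4, 5, 6}
Step 7: union(7, 0) -> merged; set of 7 now {0, 7}
Step 8: union(1, 3) -> already same set; set of 1 now {1, 3, 4, 5, 6}
Step 9: find(4) -> no change; set of 4 is {1, 3, 4, 5, 6}
Step 10: union(6, 0) -> merged; set of 6 now {0, 1, 3, 4, 5, 6, 7}
Step 11: find(6) -> no change; set of 6 is {0, 1, 3, 4, 5, 6, 7}
Step 12: union(1, 4) -> already same set; set of 1 now {0, 1, 3, 4, 5, 6, 7}
Step 13: union(4, 5) -> already same set; set of 4 now {0, 1, 3, 4, 5, 6, 7}
Step 14: union(4, 0) -> already same set; set of 4 now {0, 1, 3, 4, 5, 6, 7}
Step 15: union(0, 6) -> already same set; set of 0 now {0, 1, 3, 4, 5, 6, 7}
Step 16: union(3, 6) -> already same set; set of 3 now {0, 1, 3, 4, 5, 6, 7}
Step 17: union(0, 5) -> already same set; set of 0 now {0, 1, 3, 4, 5, 6, 7}
Step 18: union(4, 6) -> already same set; set of 4 now {0, 1, 3, 4, 5, 6, 7}
Component of 5: {0, 1, 3, 4, 5, 6, 7}

Answer: 0, 1, 3, 4, 5, 6, 7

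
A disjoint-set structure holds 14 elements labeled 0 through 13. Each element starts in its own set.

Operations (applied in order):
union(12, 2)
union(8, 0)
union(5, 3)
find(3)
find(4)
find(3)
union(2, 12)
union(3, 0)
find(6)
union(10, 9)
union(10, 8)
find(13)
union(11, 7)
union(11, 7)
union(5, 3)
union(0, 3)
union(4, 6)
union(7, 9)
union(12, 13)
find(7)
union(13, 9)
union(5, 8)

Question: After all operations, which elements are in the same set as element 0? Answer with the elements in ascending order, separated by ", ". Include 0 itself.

Step 1: union(12, 2) -> merged; set of 12 now {2, 12}
Step 2: union(8, 0) -> merged; set of 8 now {0, 8}
Step 3: union(5, 3) -> merged; set of 5 now {3, 5}
Step 4: find(3) -> no change; set of 3 is {3, 5}
Step 5: find(4) -> no change; set of 4 is {4}
Step 6: find(3) -> no change; set of 3 is {3, 5}
Step 7: union(2, 12) -> already same set; set of 2 now {2, 12}
Step 8: union(3, 0) -> merged; set of 3 now {0, 3, 5, 8}
Step 9: find(6) -> no change; set of 6 is {6}
Step 10: union(10, 9) -> merged; set of 10 now {9, 10}
Step 11: union(10, 8) -> merged; set of 10 now {0, 3, 5, 8, 9, 10}
Step 12: find(13) -> no change; set of 13 is {13}
Step 13: union(11, 7) -> merged; set of 11 now {7, 11}
Step 14: union(11, 7) -> already same set; set of 11 now {7, 11}
Step 15: union(5, 3) -> already same set; set of 5 now {0, 3, 5, 8, 9, 10}
Step 16: union(0, 3) -> already same set; set of 0 now {0, 3, 5, 8, 9, 10}
Step 17: union(4, 6) -> merged; set of 4 now {4, 6}
Step 18: union(7, 9) -> merged; set of 7 now {0, 3, 5, 7, 8, 9, 10, 11}
Step 19: union(12, 13) -> merged; set of 12 now {2, 12, 13}
Step 20: find(7) -> no change; set of 7 is {0, 3, 5, 7, 8, 9, 10, 11}
Step 21: union(13, 9) -> merged; set of 13 now {0, 2, 3, 5, 7, 8, 9, 10, 11, 12, 13}
Step 22: union(5, 8) -> already same set; set of 5 now {0, 2, 3, 5, 7, 8, 9, 10, 11, 12, 13}
Component of 0: {0, 2, 3, 5, 7, 8, 9, 10, 11, 12, 13}

Answer: 0, 2, 3, 5, 7, 8, 9, 10, 11, 12, 13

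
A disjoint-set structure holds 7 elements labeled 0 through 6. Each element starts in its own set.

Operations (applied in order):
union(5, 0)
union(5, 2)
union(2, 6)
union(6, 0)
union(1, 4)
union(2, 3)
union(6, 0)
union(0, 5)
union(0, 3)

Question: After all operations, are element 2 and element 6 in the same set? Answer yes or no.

Step 1: union(5, 0) -> merged; set of 5 now {0, 5}
Step 2: union(5, 2) -> merged; set of 5 now {0, 2, 5}
Step 3: union(2, 6) -> merged; set of 2 now {0, 2, 5, 6}
Step 4: union(6, 0) -> already same set; set of 6 now {0, 2, 5, 6}
Step 5: union(1, 4) -> merged; set of 1 now {1, 4}
Step 6: union(2, 3) -> merged; set of 2 now {0, 2, 3, 5, 6}
Step 7: union(6, 0) -> already same set; set of 6 now {0, 2, 3, 5, 6}
Step 8: union(0, 5) -> already same set; set of 0 now {0, 2, 3, 5, 6}
Step 9: union(0, 3) -> already same set; set of 0 now {0, 2, 3, 5, 6}
Set of 2: {0, 2, 3, 5, 6}; 6 is a member.

Answer: yes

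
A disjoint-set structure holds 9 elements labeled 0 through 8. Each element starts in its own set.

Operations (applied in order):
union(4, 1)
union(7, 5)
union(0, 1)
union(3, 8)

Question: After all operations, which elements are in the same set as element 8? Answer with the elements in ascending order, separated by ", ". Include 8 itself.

Answer: 3, 8

Derivation:
Step 1: union(4, 1) -> merged; set of 4 now {1, 4}
Step 2: union(7, 5) -> merged; set of 7 now {5, 7}
Step 3: union(0, 1) -> merged; set of 0 now {0, 1, 4}
Step 4: union(3, 8) -> merged; set of 3 now {3, 8}
Component of 8: {3, 8}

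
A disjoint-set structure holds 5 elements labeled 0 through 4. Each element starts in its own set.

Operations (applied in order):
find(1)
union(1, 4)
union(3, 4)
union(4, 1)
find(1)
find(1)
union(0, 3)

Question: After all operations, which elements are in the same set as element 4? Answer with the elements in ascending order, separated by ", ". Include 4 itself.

Step 1: find(1) -> no change; set of 1 is {1}
Step 2: union(1, 4) -> merged; set of 1 now {1, 4}
Step 3: union(3, 4) -> merged; set of 3 now {1, 3, 4}
Step 4: union(4, 1) -> already same set; set of 4 now {1, 3, 4}
Step 5: find(1) -> no change; set of 1 is {1, 3, 4}
Step 6: find(1) -> no change; set of 1 is {1, 3, 4}
Step 7: union(0, 3) -> merged; set of 0 now {0, 1, 3, 4}
Component of 4: {0, 1, 3, 4}

Answer: 0, 1, 3, 4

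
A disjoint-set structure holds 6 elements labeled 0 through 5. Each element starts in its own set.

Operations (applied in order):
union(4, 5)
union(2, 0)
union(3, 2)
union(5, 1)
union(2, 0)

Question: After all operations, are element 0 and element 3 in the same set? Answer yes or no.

Answer: yes

Derivation:
Step 1: union(4, 5) -> merged; set of 4 now {4, 5}
Step 2: union(2, 0) -> merged; set of 2 now {0, 2}
Step 3: union(3, 2) -> merged; set of 3 now {0, 2, 3}
Step 4: union(5, 1) -> merged; set of 5 now {1, 4, 5}
Step 5: union(2, 0) -> already same set; set of 2 now {0, 2, 3}
Set of 0: {0, 2, 3}; 3 is a member.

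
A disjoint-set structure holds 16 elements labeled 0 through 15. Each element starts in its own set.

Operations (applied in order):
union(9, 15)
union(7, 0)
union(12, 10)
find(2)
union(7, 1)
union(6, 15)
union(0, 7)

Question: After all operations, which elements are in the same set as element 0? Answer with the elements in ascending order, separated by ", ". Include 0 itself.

Answer: 0, 1, 7

Derivation:
Step 1: union(9, 15) -> merged; set of 9 now {9, 15}
Step 2: union(7, 0) -> merged; set of 7 now {0, 7}
Step 3: union(12, 10) -> merged; set of 12 now {10, 12}
Step 4: find(2) -> no change; set of 2 is {2}
Step 5: union(7, 1) -> merged; set of 7 now {0, 1, 7}
Step 6: union(6, 15) -> merged; set of 6 now {6, 9, 15}
Step 7: union(0, 7) -> already same set; set of 0 now {0, 1, 7}
Component of 0: {0, 1, 7}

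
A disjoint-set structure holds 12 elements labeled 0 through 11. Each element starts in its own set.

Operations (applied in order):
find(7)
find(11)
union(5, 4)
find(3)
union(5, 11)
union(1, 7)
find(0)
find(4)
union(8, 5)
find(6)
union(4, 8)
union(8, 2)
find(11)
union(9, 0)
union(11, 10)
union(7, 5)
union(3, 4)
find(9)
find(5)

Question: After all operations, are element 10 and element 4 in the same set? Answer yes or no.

Answer: yes

Derivation:
Step 1: find(7) -> no change; set of 7 is {7}
Step 2: find(11) -> no change; set of 11 is {11}
Step 3: union(5, 4) -> merged; set of 5 now {4, 5}
Step 4: find(3) -> no change; set of 3 is {3}
Step 5: union(5, 11) -> merged; set of 5 now {4, 5, 11}
Step 6: union(1, 7) -> merged; set of 1 now {1, 7}
Step 7: find(0) -> no change; set of 0 is {0}
Step 8: find(4) -> no change; set of 4 is {4, 5, 11}
Step 9: union(8, 5) -> merged; set of 8 now {4, 5, 8, 11}
Step 10: find(6) -> no change; set of 6 is {6}
Step 11: union(4, 8) -> already same set; set of 4 now {4, 5, 8, 11}
Step 12: union(8, 2) -> merged; set of 8 now {2, 4, 5, 8, 11}
Step 13: find(11) -> no change; set of 11 is {2, 4, 5, 8, 11}
Step 14: union(9, 0) -> merged; set of 9 now {0, 9}
Step 15: union(11, 10) -> merged; set of 11 now {2, 4, 5, 8, 10, 11}
Step 16: union(7, 5) -> merged; set of 7 now {1, 2, 4, 5, 7, 8, 10, 11}
Step 17: union(3, 4) -> merged; set of 3 now {1, 2, 3, 4, 5, 7, 8, 10, 11}
Step 18: find(9) -> no change; set of 9 is {0, 9}
Step 19: find(5) -> no change; set of 5 is {1, 2, 3, 4, 5, 7, 8, 10, 11}
Set of 10: {1, 2, 3, 4, 5, 7, 8, 10, 11}; 4 is a member.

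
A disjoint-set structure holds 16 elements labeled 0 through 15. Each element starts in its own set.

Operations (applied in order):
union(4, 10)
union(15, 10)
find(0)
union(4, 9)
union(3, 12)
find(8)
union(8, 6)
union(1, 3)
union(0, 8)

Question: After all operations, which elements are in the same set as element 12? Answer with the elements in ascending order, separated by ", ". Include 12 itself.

Answer: 1, 3, 12

Derivation:
Step 1: union(4, 10) -> merged; set of 4 now {4, 10}
Step 2: union(15, 10) -> merged; set of 15 now {4, 10, 15}
Step 3: find(0) -> no change; set of 0 is {0}
Step 4: union(4, 9) -> merged; set of 4 now {4, 9, 10, 15}
Step 5: union(3, 12) -> merged; set of 3 now {3, 12}
Step 6: find(8) -> no change; set of 8 is {8}
Step 7: union(8, 6) -> merged; set of 8 now {6, 8}
Step 8: union(1, 3) -> merged; set of 1 now {1, 3, 12}
Step 9: union(0, 8) -> merged; set of 0 now {0, 6, 8}
Component of 12: {1, 3, 12}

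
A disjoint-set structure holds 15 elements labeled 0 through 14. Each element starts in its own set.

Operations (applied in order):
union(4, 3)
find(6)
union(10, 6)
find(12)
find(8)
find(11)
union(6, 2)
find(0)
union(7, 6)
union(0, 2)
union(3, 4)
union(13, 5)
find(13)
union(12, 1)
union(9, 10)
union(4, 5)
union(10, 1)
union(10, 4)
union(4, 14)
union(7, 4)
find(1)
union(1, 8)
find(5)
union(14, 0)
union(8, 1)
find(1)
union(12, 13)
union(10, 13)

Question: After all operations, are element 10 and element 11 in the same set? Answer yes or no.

Step 1: union(4, 3) -> merged; set of 4 now {3, 4}
Step 2: find(6) -> no change; set of 6 is {6}
Step 3: union(10, 6) -> merged; set of 10 now {6, 10}
Step 4: find(12) -> no change; set of 12 is {12}
Step 5: find(8) -> no change; set of 8 is {8}
Step 6: find(11) -> no change; set of 11 is {11}
Step 7: union(6, 2) -> merged; set of 6 now {2, 6, 10}
Step 8: find(0) -> no change; set of 0 is {0}
Step 9: union(7, 6) -> merged; set of 7 now {2, 6, 7, 10}
Step 10: union(0, 2) -> merged; set of 0 now {0, 2, 6, 7, 10}
Step 11: union(3, 4) -> already same set; set of 3 now {3, 4}
Step 12: union(13, 5) -> merged; set of 13 now {5, 13}
Step 13: find(13) -> no change; set of 13 is {5, 13}
Step 14: union(12, 1) -> merged; set of 12 now {1, 12}
Step 15: union(9, 10) -> merged; set of 9 now {0, 2, 6, 7, 9, 10}
Step 16: union(4, 5) -> merged; set of 4 now {3, 4, 5, 13}
Step 17: union(10, 1) -> merged; set of 10 now {0, 1, 2, 6, 7, 9, 10, 12}
Step 18: union(10, 4) -> merged; set of 10 now {0, 1, 2, 3, 4, 5, 6, 7, 9, 10, 12, 13}
Step 19: union(4, 14) -> merged; set of 4 now {0, 1, 2, 3, 4, 5, 6, 7, 9, 10, 12, 13, 14}
Step 20: union(7, 4) -> already same set; set of 7 now {0, 1, 2, 3, 4, 5, 6, 7, 9, 10, 12, 13, 14}
Step 21: find(1) -> no change; set of 1 is {0, 1, 2, 3, 4, 5, 6, 7, 9, 10, 12, 13, 14}
Step 22: union(1, 8) -> merged; set of 1 now {0, 1, 2, 3, 4, 5, 6, 7, 8, 9, 10, 12, 13, 14}
Step 23: find(5) -> no change; set of 5 is {0, 1, 2, 3, 4, 5, 6, 7, 8, 9, 10, 12, 13, 14}
Step 24: union(14, 0) -> already same set; set of 14 now {0, 1, 2, 3, 4, 5, 6, 7, 8, 9, 10, 12, 13, 14}
Step 25: union(8, 1) -> already same set; set of 8 now {0, 1, 2, 3, 4, 5, 6, 7, 8, 9, 10, 12, 13, 14}
Step 26: find(1) -> no change; set of 1 is {0, 1, 2, 3, 4, 5, 6, 7, 8, 9, 10, 12, 13, 14}
Step 27: union(12, 13) -> already same set; set of 12 now {0, 1, 2, 3, 4, 5, 6, 7, 8, 9, 10, 12, 13, 14}
Step 28: union(10, 13) -> already same set; set of 10 now {0, 1, 2, 3, 4, 5, 6, 7, 8, 9, 10, 12, 13, 14}
Set of 10: {0, 1, 2, 3, 4, 5, 6, 7, 8, 9, 10, 12, 13, 14}; 11 is not a member.

Answer: no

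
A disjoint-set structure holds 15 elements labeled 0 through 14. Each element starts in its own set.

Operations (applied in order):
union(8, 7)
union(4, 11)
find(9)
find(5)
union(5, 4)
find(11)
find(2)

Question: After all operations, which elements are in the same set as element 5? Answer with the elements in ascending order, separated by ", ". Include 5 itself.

Step 1: union(8, 7) -> merged; set of 8 now {7, 8}
Step 2: union(4, 11) -> merged; set of 4 now {4, 11}
Step 3: find(9) -> no change; set of 9 is {9}
Step 4: find(5) -> no change; set of 5 is {5}
Step 5: union(5, 4) -> merged; set of 5 now {4, 5, 11}
Step 6: find(11) -> no change; set of 11 is {4, 5, 11}
Step 7: find(2) -> no change; set of 2 is {2}
Component of 5: {4, 5, 11}

Answer: 4, 5, 11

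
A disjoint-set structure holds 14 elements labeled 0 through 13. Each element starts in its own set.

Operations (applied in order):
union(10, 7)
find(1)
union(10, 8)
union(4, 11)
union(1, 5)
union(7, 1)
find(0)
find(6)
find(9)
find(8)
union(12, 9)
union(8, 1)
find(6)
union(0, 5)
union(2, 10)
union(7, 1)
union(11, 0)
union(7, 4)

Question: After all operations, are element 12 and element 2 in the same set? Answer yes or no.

Step 1: union(10, 7) -> merged; set of 10 now {7, 10}
Step 2: find(1) -> no change; set of 1 is {1}
Step 3: union(10, 8) -> merged; set of 10 now {7, 8, 10}
Step 4: union(4, 11) -> merged; set of 4 now {4, 11}
Step 5: union(1, 5) -> merged; set of 1 now {1, 5}
Step 6: union(7, 1) -> merged; set of 7 now {1, 5, 7, 8, 10}
Step 7: find(0) -> no change; set of 0 is {0}
Step 8: find(6) -> no change; set of 6 is {6}
Step 9: find(9) -> no change; set of 9 is {9}
Step 10: find(8) -> no change; set of 8 is {1, 5, 7, 8, 10}
Step 11: union(12, 9) -> merged; set of 12 now {9, 12}
Step 12: union(8, 1) -> already same set; set of 8 now {1, 5, 7, 8, 10}
Step 13: find(6) -> no change; set of 6 is {6}
Step 14: union(0, 5) -> merged; set of 0 now {0, 1, 5, 7, 8, 10}
Step 15: union(2, 10) -> merged; set of 2 now {0, 1, 2, 5, 7, 8, 10}
Step 16: union(7, 1) -> already same set; set of 7 now {0, 1, 2, 5, 7, 8, 10}
Step 17: union(11, 0) -> merged; set of 11 now {0, 1, 2, 4, 5, 7, 8, 10, 11}
Step 18: union(7, 4) -> already same set; set of 7 now {0, 1, 2, 4, 5, 7, 8, 10, 11}
Set of 12: {9, 12}; 2 is not a member.

Answer: no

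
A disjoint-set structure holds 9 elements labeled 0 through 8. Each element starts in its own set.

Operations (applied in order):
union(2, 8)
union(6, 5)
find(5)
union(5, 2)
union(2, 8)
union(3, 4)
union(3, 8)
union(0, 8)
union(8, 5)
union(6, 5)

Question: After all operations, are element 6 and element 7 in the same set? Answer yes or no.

Step 1: union(2, 8) -> merged; set of 2 now {2, 8}
Step 2: union(6, 5) -> merged; set of 6 now {5, 6}
Step 3: find(5) -> no change; set of 5 is {5, 6}
Step 4: union(5, 2) -> merged; set of 5 now {2, 5, 6, 8}
Step 5: union(2, 8) -> already same set; set of 2 now {2, 5, 6, 8}
Step 6: union(3, 4) -> merged; set of 3 now {3, 4}
Step 7: union(3, 8) -> merged; set of 3 now {2, 3, 4, 5, 6, 8}
Step 8: union(0, 8) -> merged; set of 0 now {0, 2, 3, 4, 5, 6, 8}
Step 9: union(8, 5) -> already same set; set of 8 now {0, 2, 3, 4, 5, 6, 8}
Step 10: union(6, 5) -> already same set; set of 6 now {0, 2, 3, 4, 5, 6, 8}
Set of 6: {0, 2, 3, 4, 5, 6, 8}; 7 is not a member.

Answer: no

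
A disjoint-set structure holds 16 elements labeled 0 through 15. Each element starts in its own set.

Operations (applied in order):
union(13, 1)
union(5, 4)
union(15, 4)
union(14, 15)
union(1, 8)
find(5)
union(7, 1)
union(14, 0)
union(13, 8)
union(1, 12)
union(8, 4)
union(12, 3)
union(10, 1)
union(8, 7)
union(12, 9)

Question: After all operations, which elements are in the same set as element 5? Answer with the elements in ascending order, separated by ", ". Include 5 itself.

Answer: 0, 1, 3, 4, 5, 7, 8, 9, 10, 12, 13, 14, 15

Derivation:
Step 1: union(13, 1) -> merged; set of 13 now {1, 13}
Step 2: union(5, 4) -> merged; set of 5 now {4, 5}
Step 3: union(15, 4) -> merged; set of 15 now {4, 5, 15}
Step 4: union(14, 15) -> merged; set of 14 now {4, 5, 14, 15}
Step 5: union(1, 8) -> merged; set of 1 now {1, 8, 13}
Step 6: find(5) -> no change; set of 5 is {4, 5, 14, 15}
Step 7: union(7, 1) -> merged; set of 7 now {1, 7, 8, 13}
Step 8: union(14, 0) -> merged; set of 14 now {0, 4, 5, 14, 15}
Step 9: union(13, 8) -> already same set; set of 13 now {1, 7, 8, 13}
Step 10: union(1, 12) -> merged; set of 1 now {1, 7, 8, 12, 13}
Step 11: union(8, 4) -> merged; set of 8 now {0, 1, 4, 5, 7, 8, 12, 13, 14, 15}
Step 12: union(12, 3) -> merged; set of 12 now {0, 1, 3, 4, 5, 7, 8, 12, 13, 14, 15}
Step 13: union(10, 1) -> merged; set of 10 now {0, 1, 3, 4, 5, 7, 8, 10, 12, 13, 14, 15}
Step 14: union(8, 7) -> already same set; set of 8 now {0, 1, 3, 4, 5, 7, 8, 10, 12, 13, 14, 15}
Step 15: union(12, 9) -> merged; set of 12 now {0, 1, 3, 4, 5, 7, 8, 9, 10, 12, 13, 14, 15}
Component of 5: {0, 1, 3, 4, 5, 7, 8, 9, 10, 12, 13, 14, 15}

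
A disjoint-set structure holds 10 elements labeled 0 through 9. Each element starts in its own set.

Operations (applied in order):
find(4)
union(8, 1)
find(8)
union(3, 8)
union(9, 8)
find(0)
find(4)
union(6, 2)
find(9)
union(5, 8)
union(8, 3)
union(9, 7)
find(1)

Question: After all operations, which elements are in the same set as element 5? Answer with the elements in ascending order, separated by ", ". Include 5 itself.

Answer: 1, 3, 5, 7, 8, 9

Derivation:
Step 1: find(4) -> no change; set of 4 is {4}
Step 2: union(8, 1) -> merged; set of 8 now {1, 8}
Step 3: find(8) -> no change; set of 8 is {1, 8}
Step 4: union(3, 8) -> merged; set of 3 now {1, 3, 8}
Step 5: union(9, 8) -> merged; set of 9 now {1, 3, 8, 9}
Step 6: find(0) -> no change; set of 0 is {0}
Step 7: find(4) -> no change; set of 4 is {4}
Step 8: union(6, 2) -> merged; set of 6 now {2, 6}
Step 9: find(9) -> no change; set of 9 is {1, 3, 8, 9}
Step 10: union(5, 8) -> merged; set of 5 now {1, 3, 5, 8, 9}
Step 11: union(8, 3) -> already same set; set of 8 now {1, 3, 5, 8, 9}
Step 12: union(9, 7) -> merged; set of 9 now {1, 3, 5, 7, 8, 9}
Step 13: find(1) -> no change; set of 1 is {1, 3, 5, 7, 8, 9}
Component of 5: {1, 3, 5, 7, 8, 9}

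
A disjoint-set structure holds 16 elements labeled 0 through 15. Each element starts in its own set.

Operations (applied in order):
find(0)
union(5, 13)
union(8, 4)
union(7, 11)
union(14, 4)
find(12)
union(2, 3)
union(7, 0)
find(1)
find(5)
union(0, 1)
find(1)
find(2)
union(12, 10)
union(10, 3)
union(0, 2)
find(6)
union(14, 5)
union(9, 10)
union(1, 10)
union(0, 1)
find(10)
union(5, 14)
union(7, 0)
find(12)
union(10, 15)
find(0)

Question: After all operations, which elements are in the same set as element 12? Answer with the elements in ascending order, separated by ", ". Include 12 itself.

Step 1: find(0) -> no change; set of 0 is {0}
Step 2: union(5, 13) -> merged; set of 5 now {5, 13}
Step 3: union(8, 4) -> merged; set of 8 now {4, 8}
Step 4: union(7, 11) -> merged; set of 7 now {7, 11}
Step 5: union(14, 4) -> merged; set of 14 now {4, 8, 14}
Step 6: find(12) -> no change; set of 12 is {12}
Step 7: union(2, 3) -> merged; set of 2 now {2, 3}
Step 8: union(7, 0) -> merged; set of 7 now {0, 7, 11}
Step 9: find(1) -> no change; set of 1 is {1}
Step 10: find(5) -> no change; set of 5 is {5, 13}
Step 11: union(0, 1) -> merged; set of 0 now {0, 1, 7, 11}
Step 12: find(1) -> no change; set of 1 is {0, 1, 7, 11}
Step 13: find(2) -> no change; set of 2 is {2, 3}
Step 14: union(12, 10) -> merged; set of 12 now {10, 12}
Step 15: union(10, 3) -> merged; set of 10 now {2, 3, 10, 12}
Step 16: union(0, 2) -> merged; set of 0 now {0, 1, 2, 3, 7, 10, 11, 12}
Step 17: find(6) -> no change; set of 6 is {6}
Step 18: union(14, 5) -> merged; set of 14 now {4, 5, 8, 13, 14}
Step 19: union(9, 10) -> merged; set of 9 now {0, 1, 2, 3, 7, 9, 10, 11, 12}
Step 20: union(1, 10) -> already same set; set of 1 now {0, 1, 2, 3, 7, 9, 10, 11, 12}
Step 21: union(0, 1) -> already same set; set of 0 now {0, 1, 2, 3, 7, 9, 10, 11, 12}
Step 22: find(10) -> no change; set of 10 is {0, 1, 2, 3, 7, 9, 10, 11, 12}
Step 23: union(5, 14) -> already same set; set of 5 now {4, 5, 8, 13, 14}
Step 24: union(7, 0) -> already same set; set of 7 now {0, 1, 2, 3, 7, 9, 10, 11, 12}
Step 25: find(12) -> no change; set of 12 is {0, 1, 2, 3, 7, 9, 10, 11, 12}
Step 26: union(10, 15) -> merged; set of 10 now {0, 1, 2, 3, 7, 9, 10, 11, 12, 15}
Step 27: find(0) -> no change; set of 0 is {0, 1, 2, 3, 7, 9, 10, 11, 12, 15}
Component of 12: {0, 1, 2, 3, 7, 9, 10, 11, 12, 15}

Answer: 0, 1, 2, 3, 7, 9, 10, 11, 12, 15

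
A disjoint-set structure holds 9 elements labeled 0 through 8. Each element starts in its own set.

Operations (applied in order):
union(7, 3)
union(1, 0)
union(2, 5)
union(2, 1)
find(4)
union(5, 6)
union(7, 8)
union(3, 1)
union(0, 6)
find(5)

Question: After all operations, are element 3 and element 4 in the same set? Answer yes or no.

Answer: no

Derivation:
Step 1: union(7, 3) -> merged; set of 7 now {3, 7}
Step 2: union(1, 0) -> merged; set of 1 now {0, 1}
Step 3: union(2, 5) -> merged; set of 2 now {2, 5}
Step 4: union(2, 1) -> merged; set of 2 now {0, 1, 2, 5}
Step 5: find(4) -> no change; set of 4 is {4}
Step 6: union(5, 6) -> merged; set of 5 now {0, 1, 2, 5, 6}
Step 7: union(7, 8) -> merged; set of 7 now {3, 7, 8}
Step 8: union(3, 1) -> merged; set of 3 now {0, 1, 2, 3, 5, 6, 7, 8}
Step 9: union(0, 6) -> already same set; set of 0 now {0, 1, 2, 3, 5, 6, 7, 8}
Step 10: find(5) -> no change; set of 5 is {0, 1, 2, 3, 5, 6, 7, 8}
Set of 3: {0, 1, 2, 3, 5, 6, 7, 8}; 4 is not a member.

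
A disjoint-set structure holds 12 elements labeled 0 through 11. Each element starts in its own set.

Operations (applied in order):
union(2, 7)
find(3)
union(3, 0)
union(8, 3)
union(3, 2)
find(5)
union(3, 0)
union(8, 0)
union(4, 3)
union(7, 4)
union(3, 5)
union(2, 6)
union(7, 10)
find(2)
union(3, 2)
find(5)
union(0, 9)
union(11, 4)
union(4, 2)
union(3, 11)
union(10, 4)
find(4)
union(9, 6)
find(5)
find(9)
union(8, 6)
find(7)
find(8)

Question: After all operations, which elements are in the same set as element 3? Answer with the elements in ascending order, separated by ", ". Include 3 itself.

Answer: 0, 2, 3, 4, 5, 6, 7, 8, 9, 10, 11

Derivation:
Step 1: union(2, 7) -> merged; set of 2 now {2, 7}
Step 2: find(3) -> no change; set of 3 is {3}
Step 3: union(3, 0) -> merged; set of 3 now {0, 3}
Step 4: union(8, 3) -> merged; set of 8 now {0, 3, 8}
Step 5: union(3, 2) -> merged; set of 3 now {0, 2, 3, 7, 8}
Step 6: find(5) -> no change; set of 5 is {5}
Step 7: union(3, 0) -> already same set; set of 3 now {0, 2, 3, 7, 8}
Step 8: union(8, 0) -> already same set; set of 8 now {0, 2, 3, 7, 8}
Step 9: union(4, 3) -> merged; set of 4 now {0, 2, 3, 4, 7, 8}
Step 10: union(7, 4) -> already same set; set of 7 now {0, 2, 3, 4, 7, 8}
Step 11: union(3, 5) -> merged; set of 3 now {0, 2, 3, 4, 5, 7, 8}
Step 12: union(2, 6) -> merged; set of 2 now {0, 2, 3, 4, 5, 6, 7, 8}
Step 13: union(7, 10) -> merged; set of 7 now {0, 2, 3, 4, 5, 6, 7, 8, 10}
Step 14: find(2) -> no change; set of 2 is {0, 2, 3, 4, 5, 6, 7, 8, 10}
Step 15: union(3, 2) -> already same set; set of 3 now {0, 2, 3, 4, 5, 6, 7, 8, 10}
Step 16: find(5) -> no change; set of 5 is {0, 2, 3, 4, 5, 6, 7, 8, 10}
Step 17: union(0, 9) -> merged; set of 0 now {0, 2, 3, 4, 5, 6, 7, 8, 9, 10}
Step 18: union(11, 4) -> merged; set of 11 now {0, 2, 3, 4, 5, 6, 7, 8, 9, 10, 11}
Step 19: union(4, 2) -> already same set; set of 4 now {0, 2, 3, 4, 5, 6, 7, 8, 9, 10, 11}
Step 20: union(3, 11) -> already same set; set of 3 now {0, 2, 3, 4, 5, 6, 7, 8, 9, 10, 11}
Step 21: union(10, 4) -> already same set; set of 10 now {0, 2, 3, 4, 5, 6, 7, 8, 9, 10, 11}
Step 22: find(4) -> no change; set of 4 is {0, 2, 3, 4, 5, 6, 7, 8, 9, 10, 11}
Step 23: union(9, 6) -> already same set; set of 9 now {0, 2, 3, 4, 5, 6, 7, 8, 9, 10, 11}
Step 24: find(5) -> no change; set of 5 is {0, 2, 3, 4, 5, 6, 7, 8, 9, 10, 11}
Step 25: find(9) -> no change; set of 9 is {0, 2, 3, 4, 5, 6, 7, 8, 9, 10, 11}
Step 26: union(8, 6) -> already same set; set of 8 now {0, 2, 3, 4, 5, 6, 7, 8, 9, 10, 11}
Step 27: find(7) -> no change; set of 7 is {0, 2, 3, 4, 5, 6, 7, 8, 9, 10, 11}
Step 28: find(8) -> no change; set of 8 is {0, 2, 3, 4, 5, 6, 7, 8, 9, 10, 11}
Component of 3: {0, 2, 3, 4, 5, 6, 7, 8, 9, 10, 11}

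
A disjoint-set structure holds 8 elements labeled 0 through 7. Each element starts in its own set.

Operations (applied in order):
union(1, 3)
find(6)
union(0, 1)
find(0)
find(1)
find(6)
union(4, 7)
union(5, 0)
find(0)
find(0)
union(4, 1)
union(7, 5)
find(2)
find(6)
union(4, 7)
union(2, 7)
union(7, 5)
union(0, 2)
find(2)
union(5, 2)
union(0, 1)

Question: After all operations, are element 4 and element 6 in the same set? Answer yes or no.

Answer: no

Derivation:
Step 1: union(1, 3) -> merged; set of 1 now {1, 3}
Step 2: find(6) -> no change; set of 6 is {6}
Step 3: union(0, 1) -> merged; set of 0 now {0, 1, 3}
Step 4: find(0) -> no change; set of 0 is {0, 1, 3}
Step 5: find(1) -> no change; set of 1 is {0, 1, 3}
Step 6: find(6) -> no change; set of 6 is {6}
Step 7: union(4, 7) -> merged; set of 4 now {4, 7}
Step 8: union(5, 0) -> merged; set of 5 now {0, 1, 3, 5}
Step 9: find(0) -> no change; set of 0 is {0, 1, 3, 5}
Step 10: find(0) -> no change; set of 0 is {0, 1, 3, 5}
Step 11: union(4, 1) -> merged; set of 4 now {0, 1, 3, 4, 5, 7}
Step 12: union(7, 5) -> already same set; set of 7 now {0, 1, 3, 4, 5, 7}
Step 13: find(2) -> no change; set of 2 is {2}
Step 14: find(6) -> no change; set of 6 is {6}
Step 15: union(4, 7) -> already same set; set of 4 now {0, 1, 3, 4, 5, 7}
Step 16: union(2, 7) -> merged; set of 2 now {0, 1, 2, 3, 4, 5, 7}
Step 17: union(7, 5) -> already same set; set of 7 now {0, 1, 2, 3, 4, 5, 7}
Step 18: union(0, 2) -> already same set; set of 0 now {0, 1, 2, 3, 4, 5, 7}
Step 19: find(2) -> no change; set of 2 is {0, 1, 2, 3, 4, 5, 7}
Step 20: union(5, 2) -> already same set; set of 5 now {0, 1, 2, 3, 4, 5, 7}
Step 21: union(0, 1) -> already same set; set of 0 now {0, 1, 2, 3, 4, 5, 7}
Set of 4: {0, 1, 2, 3, 4, 5, 7}; 6 is not a member.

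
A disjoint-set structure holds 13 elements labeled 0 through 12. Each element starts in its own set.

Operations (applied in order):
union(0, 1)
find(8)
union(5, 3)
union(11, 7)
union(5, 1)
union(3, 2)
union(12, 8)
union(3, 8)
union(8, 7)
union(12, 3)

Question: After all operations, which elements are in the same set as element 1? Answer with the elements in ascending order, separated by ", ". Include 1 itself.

Step 1: union(0, 1) -> merged; set of 0 now {0, 1}
Step 2: find(8) -> no change; set of 8 is {8}
Step 3: union(5, 3) -> merged; set of 5 now {3, 5}
Step 4: union(11, 7) -> merged; set of 11 now {7, 11}
Step 5: union(5, 1) -> merged; set of 5 now {0, 1, 3, 5}
Step 6: union(3, 2) -> merged; set of 3 now {0, 1, 2, 3, 5}
Step 7: union(12, 8) -> merged; set of 12 now {8, 12}
Step 8: union(3, 8) -> merged; set of 3 now {0, 1, 2, 3, 5, 8, 12}
Step 9: union(8, 7) -> merged; set of 8 now {0, 1, 2, 3, 5, 7, 8, 11, 12}
Step 10: union(12, 3) -> already same set; set of 12 now {0, 1, 2, 3, 5, 7, 8, 11, 12}
Component of 1: {0, 1, 2, 3, 5, 7, 8, 11, 12}

Answer: 0, 1, 2, 3, 5, 7, 8, 11, 12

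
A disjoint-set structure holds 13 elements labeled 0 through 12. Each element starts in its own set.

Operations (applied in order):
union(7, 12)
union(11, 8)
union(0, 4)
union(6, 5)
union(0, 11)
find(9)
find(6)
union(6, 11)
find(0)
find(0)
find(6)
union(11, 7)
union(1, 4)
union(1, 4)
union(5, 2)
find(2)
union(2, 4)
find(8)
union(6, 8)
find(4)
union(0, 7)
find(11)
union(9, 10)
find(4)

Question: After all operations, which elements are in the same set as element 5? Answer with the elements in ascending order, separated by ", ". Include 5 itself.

Answer: 0, 1, 2, 4, 5, 6, 7, 8, 11, 12

Derivation:
Step 1: union(7, 12) -> merged; set of 7 now {7, 12}
Step 2: union(11, 8) -> merged; set of 11 now {8, 11}
Step 3: union(0, 4) -> merged; set of 0 now {0, 4}
Step 4: union(6, 5) -> merged; set of 6 now {5, 6}
Step 5: union(0, 11) -> merged; set of 0 now {0, 4, 8, 11}
Step 6: find(9) -> no change; set of 9 is {9}
Step 7: find(6) -> no change; set of 6 is {5, 6}
Step 8: union(6, 11) -> merged; set of 6 now {0, 4, 5, 6, 8, 11}
Step 9: find(0) -> no change; set of 0 is {0, 4, 5, 6, 8, 11}
Step 10: find(0) -> no change; set of 0 is {0, 4, 5, 6, 8, 11}
Step 11: find(6) -> no change; set of 6 is {0, 4, 5, 6, 8, 11}
Step 12: union(11, 7) -> merged; set of 11 now {0, 4, 5, 6, 7, 8, 11, 12}
Step 13: union(1, 4) -> merged; set of 1 now {0, 1, 4, 5, 6, 7, 8, 11, 12}
Step 14: union(1, 4) -> already same set; set of 1 now {0, 1, 4, 5, 6, 7, 8, 11, 12}
Step 15: union(5, 2) -> merged; set of 5 now {0, 1, 2, 4, 5, 6, 7, 8, 11, 12}
Step 16: find(2) -> no change; set of 2 is {0, 1, 2, 4, 5, 6, 7, 8, 11, 12}
Step 17: union(2, 4) -> already same set; set of 2 now {0, 1, 2, 4, 5, 6, 7, 8, 11, 12}
Step 18: find(8) -> no change; set of 8 is {0, 1, 2, 4, 5, 6, 7, 8, 11, 12}
Step 19: union(6, 8) -> already same set; set of 6 now {0, 1, 2, 4, 5, 6, 7, 8, 11, 12}
Step 20: find(4) -> no change; set of 4 is {0, 1, 2, 4, 5, 6, 7, 8, 11, 12}
Step 21: union(0, 7) -> already same set; set of 0 now {0, 1, 2, 4, 5, 6, 7, 8, 11, 12}
Step 22: find(11) -> no change; set of 11 is {0, 1, 2, 4, 5, 6, 7, 8, 11, 12}
Step 23: union(9, 10) -> merged; set of 9 now {9, 10}
Step 24: find(4) -> no change; set of 4 is {0, 1, 2, 4, 5, 6, 7, 8, 11, 12}
Component of 5: {0, 1, 2, 4, 5, 6, 7, 8, 11, 12}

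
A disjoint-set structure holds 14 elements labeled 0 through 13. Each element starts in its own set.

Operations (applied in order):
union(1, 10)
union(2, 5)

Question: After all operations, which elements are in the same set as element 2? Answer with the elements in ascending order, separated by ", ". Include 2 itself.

Step 1: union(1, 10) -> merged; set of 1 now {1, 10}
Step 2: union(2, 5) -> merged; set of 2 now {2, 5}
Component of 2: {2, 5}

Answer: 2, 5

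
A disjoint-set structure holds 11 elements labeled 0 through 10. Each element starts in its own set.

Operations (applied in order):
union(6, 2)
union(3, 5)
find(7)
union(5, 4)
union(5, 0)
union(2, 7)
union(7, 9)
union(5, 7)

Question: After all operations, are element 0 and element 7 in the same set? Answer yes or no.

Step 1: union(6, 2) -> merged; set of 6 now {2, 6}
Step 2: union(3, 5) -> merged; set of 3 now {3, 5}
Step 3: find(7) -> no change; set of 7 is {7}
Step 4: union(5, 4) -> merged; set of 5 now {3, 4, 5}
Step 5: union(5, 0) -> merged; set of 5 now {0, 3, 4, 5}
Step 6: union(2, 7) -> merged; set of 2 now {2, 6, 7}
Step 7: union(7, 9) -> merged; set of 7 now {2, 6, 7, 9}
Step 8: union(5, 7) -> merged; set of 5 now {0, 2, 3, 4, 5, 6, 7, 9}
Set of 0: {0, 2, 3, 4, 5, 6, 7, 9}; 7 is a member.

Answer: yes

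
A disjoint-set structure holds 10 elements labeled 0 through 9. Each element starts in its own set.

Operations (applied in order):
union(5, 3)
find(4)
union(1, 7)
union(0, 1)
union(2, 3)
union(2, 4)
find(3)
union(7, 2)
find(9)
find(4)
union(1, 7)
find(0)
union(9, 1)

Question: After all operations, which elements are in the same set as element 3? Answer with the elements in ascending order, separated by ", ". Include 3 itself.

Step 1: union(5, 3) -> merged; set of 5 now {3, 5}
Step 2: find(4) -> no change; set of 4 is {4}
Step 3: union(1, 7) -> merged; set of 1 now {1, 7}
Step 4: union(0, 1) -> merged; set of 0 now {0, 1, 7}
Step 5: union(2, 3) -> merged; set of 2 now {2, 3, 5}
Step 6: union(2, 4) -> merged; set of 2 now {2, 3, 4, 5}
Step 7: find(3) -> no change; set of 3 is {2, 3, 4, 5}
Step 8: union(7, 2) -> merged; set of 7 now {0, 1, 2, 3, 4, 5, 7}
Step 9: find(9) -> no change; set of 9 is {9}
Step 10: find(4) -> no change; set of 4 is {0, 1, 2, 3, 4, 5, 7}
Step 11: union(1, 7) -> already same set; set of 1 now {0, 1, 2, 3, 4, 5, 7}
Step 12: find(0) -> no change; set of 0 is {0, 1, 2, 3, 4, 5, 7}
Step 13: union(9, 1) -> merged; set of 9 now {0, 1, 2, 3, 4, 5, 7, 9}
Component of 3: {0, 1, 2, 3, 4, 5, 7, 9}

Answer: 0, 1, 2, 3, 4, 5, 7, 9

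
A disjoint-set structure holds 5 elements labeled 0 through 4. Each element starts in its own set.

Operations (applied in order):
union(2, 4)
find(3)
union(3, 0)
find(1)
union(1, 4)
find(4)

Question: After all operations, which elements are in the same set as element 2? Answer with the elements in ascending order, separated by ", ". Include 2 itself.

Answer: 1, 2, 4

Derivation:
Step 1: union(2, 4) -> merged; set of 2 now {2, 4}
Step 2: find(3) -> no change; set of 3 is {3}
Step 3: union(3, 0) -> merged; set of 3 now {0, 3}
Step 4: find(1) -> no change; set of 1 is {1}
Step 5: union(1, 4) -> merged; set of 1 now {1, 2, 4}
Step 6: find(4) -> no change; set of 4 is {1, 2, 4}
Component of 2: {1, 2, 4}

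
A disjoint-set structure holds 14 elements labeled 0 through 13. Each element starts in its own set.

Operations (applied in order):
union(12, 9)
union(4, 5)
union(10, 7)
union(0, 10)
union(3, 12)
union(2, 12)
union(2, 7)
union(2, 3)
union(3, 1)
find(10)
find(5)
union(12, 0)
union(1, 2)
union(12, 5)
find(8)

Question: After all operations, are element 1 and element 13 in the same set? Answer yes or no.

Step 1: union(12, 9) -> merged; set of 12 now {9, 12}
Step 2: union(4, 5) -> merged; set of 4 now {4, 5}
Step 3: union(10, 7) -> merged; set of 10 now {7, 10}
Step 4: union(0, 10) -> merged; set of 0 now {0, 7, 10}
Step 5: union(3, 12) -> merged; set of 3 now {3, 9, 12}
Step 6: union(2, 12) -> merged; set of 2 now {2, 3, 9, 12}
Step 7: union(2, 7) -> merged; set of 2 now {0, 2, 3, 7, 9, 10, 12}
Step 8: union(2, 3) -> already same set; set of 2 now {0, 2, 3, 7, 9, 10, 12}
Step 9: union(3, 1) -> merged; set of 3 now {0, 1, 2, 3, 7, 9, 10, 12}
Step 10: find(10) -> no change; set of 10 is {0, 1, 2, 3, 7, 9, 10, 12}
Step 11: find(5) -> no change; set of 5 is {4, 5}
Step 12: union(12, 0) -> already same set; set of 12 now {0, 1, 2, 3, 7, 9, 10, 12}
Step 13: union(1, 2) -> already same set; set of 1 now {0, 1, 2, 3, 7, 9, 10, 12}
Step 14: union(12, 5) -> merged; set of 12 now {0, 1, 2, 3, 4, 5, 7, 9, 10, 12}
Step 15: find(8) -> no change; set of 8 is {8}
Set of 1: {0, 1, 2, 3, 4, 5, 7, 9, 10, 12}; 13 is not a member.

Answer: no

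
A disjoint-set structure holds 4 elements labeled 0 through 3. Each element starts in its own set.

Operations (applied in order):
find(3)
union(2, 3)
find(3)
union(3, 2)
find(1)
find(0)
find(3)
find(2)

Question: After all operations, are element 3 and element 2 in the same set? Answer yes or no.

Step 1: find(3) -> no change; set of 3 is {3}
Step 2: union(2, 3) -> merged; set of 2 now {2, 3}
Step 3: find(3) -> no change; set of 3 is {2, 3}
Step 4: union(3, 2) -> already same set; set of 3 now {2, 3}
Step 5: find(1) -> no change; set of 1 is {1}
Step 6: find(0) -> no change; set of 0 is {0}
Step 7: find(3) -> no change; set of 3 is {2, 3}
Step 8: find(2) -> no change; set of 2 is {2, 3}
Set of 3: {2, 3}; 2 is a member.

Answer: yes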